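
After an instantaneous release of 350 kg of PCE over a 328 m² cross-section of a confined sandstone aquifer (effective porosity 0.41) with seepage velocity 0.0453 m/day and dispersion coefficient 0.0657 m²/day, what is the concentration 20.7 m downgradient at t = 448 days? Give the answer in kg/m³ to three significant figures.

0.135 kg/m³

For an instantaneous plane source, C(x,t) = M/(n_e·A·√(4πDt)) · exp(−(x−vt)²/(4Dt)), with n_e·A the pore (flow) area.
Plume center vt = 0.0453 × 448 = 20.2944 m, so the well at 20.7 m is 0.4056 m downgradient of the peak.
√(4πDt) = 19.23 m, giving peak height M/(n_e·A·√(4πDt)) = 350/(0.41 × 328 × 19.23) = 0.1353 kg/m³.
(x−vt)²/(4Dt) = (0.4056)²/(4 × 0.0657 × 448) = 0.001397; exp(−0.001397) = 0.9986.
C = 0.1353 × 0.9986 = 0.135 kg/m³.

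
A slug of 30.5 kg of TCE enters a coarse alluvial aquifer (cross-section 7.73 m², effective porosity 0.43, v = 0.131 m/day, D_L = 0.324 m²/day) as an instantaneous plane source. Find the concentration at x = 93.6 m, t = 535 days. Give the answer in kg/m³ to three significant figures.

0.0886 kg/m³

For an instantaneous plane source, C(x,t) = M/(n_e·A·√(4πDt)) · exp(−(x−vt)²/(4Dt)), with n_e·A the pore (flow) area.
Plume center vt = 0.131 × 535 = 70.085 m, so the well at 93.6 m is 23.515 m downgradient of the peak.
√(4πDt) = 46.67 m, giving peak height M/(n_e·A·√(4πDt)) = 30.5/(0.43 × 7.73 × 46.67) = 0.1966 kg/m³.
(x−vt)²/(4Dt) = (23.515)²/(4 × 0.324 × 535) = 0.7975; exp(−0.7975) = 0.4505.
C = 0.1966 × 0.4505 = 0.0886 kg/m³.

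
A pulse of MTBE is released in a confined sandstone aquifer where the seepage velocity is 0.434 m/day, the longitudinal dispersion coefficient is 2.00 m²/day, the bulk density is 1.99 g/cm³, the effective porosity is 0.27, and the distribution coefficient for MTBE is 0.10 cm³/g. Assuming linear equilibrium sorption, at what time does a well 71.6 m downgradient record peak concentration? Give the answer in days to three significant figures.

269 days

Retardation factor R = 1 + ρ_b·K_d/n = 1 + 1.99 × 0.10/0.27 = 1.737.
Sorption retards both mechanisms: v_R = v/R = 0.2499 m/day, D_R = D/R = 1.151 m²/day.
Peak time from v_R²t² + 2D_R t − x² = 0: t = (√(D_R² + v_R²x²) − D_R)/v_R².
√(D_R² + v_R²x²) = √(1.151² + 0.2499² × 71.6²) = 17.93; v_R² = 0.06245.
t = (17.93 − 1.151)/0.06245 = 269 days.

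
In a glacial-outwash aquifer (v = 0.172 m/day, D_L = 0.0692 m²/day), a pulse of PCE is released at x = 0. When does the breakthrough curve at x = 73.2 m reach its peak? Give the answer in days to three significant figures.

423 days

For the 1D instantaneous-source solution, setting ∂C/∂t = 0 at fixed x gives v²t² + 2Dt − x² = 0, so t = (√(D² + v²x²) − D)/v².
√(D² + v²x²) = √(0.0692² + 0.172² × 73.2²) = 12.59; v² = 0.029584.
t = (12.59 − 0.0692)/0.029584 = 423 days (vs. the pure-advection estimate x/v = 426 d).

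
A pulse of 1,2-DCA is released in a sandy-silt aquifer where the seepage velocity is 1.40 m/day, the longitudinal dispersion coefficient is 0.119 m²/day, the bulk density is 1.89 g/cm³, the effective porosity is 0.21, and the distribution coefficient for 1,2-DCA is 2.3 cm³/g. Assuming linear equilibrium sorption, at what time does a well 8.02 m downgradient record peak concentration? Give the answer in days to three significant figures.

Retardation factor R = 1 + ρ_b·K_d/n = 1 + 1.89 × 2.3/0.21 = 21.70.
Sorption retards both mechanisms: v_R = v/R = 0.06452 m/day, D_R = D/R = 0.005484 m²/day.
Peak time from v_R²t² + 2D_R t − x² = 0: t = (√(D_R² + v_R²x²) − D_R)/v_R².
√(D_R² + v_R²x²) = √(0.005484² + 0.06452² × 8.02²) = 0.5175; v_R² = 0.004163.
t = (0.5175 − 0.005484)/0.004163 = 123 days.

123 days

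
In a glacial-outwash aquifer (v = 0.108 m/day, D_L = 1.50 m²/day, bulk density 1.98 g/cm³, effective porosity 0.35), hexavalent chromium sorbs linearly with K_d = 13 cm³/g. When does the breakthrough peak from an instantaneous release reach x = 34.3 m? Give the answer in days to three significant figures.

Retardation factor R = 1 + ρ_b·K_d/n = 1 + 1.98 × 13/0.35 = 74.54.
Sorption retards both mechanisms: v_R = v/R = 0.001449 m/day, D_R = D/R = 0.02012 m²/day.
Peak time from v_R²t² + 2D_R t − x² = 0: t = (√(D_R² + v_R²x²) − D_R)/v_R².
√(D_R² + v_R²x²) = √(0.02012² + 0.001449² × 34.3²) = 0.05362; v_R² = 2.100e-06.
t = (0.05362 − 0.02012)/2.100e-06 = 16000 days.

16000 days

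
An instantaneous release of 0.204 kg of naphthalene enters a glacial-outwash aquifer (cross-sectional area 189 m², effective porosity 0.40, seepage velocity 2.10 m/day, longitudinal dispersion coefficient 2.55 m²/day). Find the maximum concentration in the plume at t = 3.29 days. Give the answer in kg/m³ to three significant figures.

0.000263 kg/m³

The peak of an instantaneous 1D plume sits at x = vt; there the Gaussian factor is 1 and C_max = M/(n_e·A·√(4πDt)), where n_e·A is the pore area the mass is dissolved in.
√(4πDt) = √(4π × 2.55 × 3.29) = 10.27 m, so C_max = 0.204/(0.40 × 189 × 10.27) = 0.000263 kg/m³.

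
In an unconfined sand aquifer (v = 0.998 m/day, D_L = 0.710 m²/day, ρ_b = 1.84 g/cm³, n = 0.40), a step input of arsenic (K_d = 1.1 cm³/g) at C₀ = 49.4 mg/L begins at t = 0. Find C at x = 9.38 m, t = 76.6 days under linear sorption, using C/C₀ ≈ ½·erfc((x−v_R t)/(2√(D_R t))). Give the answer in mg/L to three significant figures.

38.4 mg/L

Retardation factor R = 1 + ρ_b·K_d/n = 1 + 1.84 × 1.1/0.40 = 6.060.
Sorption retards both mechanisms: v_R = v/R = 0.1647 m/day, D_R = D/R = 0.1172 m²/day.
v_R·t = 0.1647 × 76.6 = 12.61602 m; 2√(D_R t) = 5.993 m; argument = (9.38 − 12.61602)/5.993 = -0.5400.
C = C₀ × ½·erfc(-0.5400) = 49.4 × 0.7775 = 38.4 mg/L.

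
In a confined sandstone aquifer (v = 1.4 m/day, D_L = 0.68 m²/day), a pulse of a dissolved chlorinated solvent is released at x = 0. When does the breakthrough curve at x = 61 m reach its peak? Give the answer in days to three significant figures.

43.2 days

For the 1D instantaneous-source solution, setting ∂C/∂t = 0 at fixed x gives v²t² + 2Dt − x² = 0, so t = (√(D² + v²x²) − D)/v².
√(D² + v²x²) = √(0.68² + 1.4² × 61²) = 85.40; v² = 1.96.
t = (85.40 − 0.68)/1.96 = 43.2 days (vs. the pure-advection estimate x/v = 43.6 d).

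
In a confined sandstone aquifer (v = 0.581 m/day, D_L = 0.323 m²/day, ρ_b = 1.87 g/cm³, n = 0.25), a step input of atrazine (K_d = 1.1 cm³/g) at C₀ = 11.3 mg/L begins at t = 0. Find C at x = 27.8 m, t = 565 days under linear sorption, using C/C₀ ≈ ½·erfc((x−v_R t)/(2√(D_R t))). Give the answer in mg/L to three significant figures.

Retardation factor R = 1 + ρ_b·K_d/n = 1 + 1.87 × 1.1/0.25 = 9.228.
Sorption retards both mechanisms: v_R = v/R = 0.06296 m/day, D_R = D/R = 0.03500 m²/day.
v_R·t = 0.06296 × 565 = 35.5724 m; 2√(D_R t) = 8.894 m; argument = (27.8 − 35.5724)/8.894 = -0.8739.
C = C₀ × ½·erfc(-0.8739) = 11.3 × 0.8917 = 10.1 mg/L.

10.1 mg/L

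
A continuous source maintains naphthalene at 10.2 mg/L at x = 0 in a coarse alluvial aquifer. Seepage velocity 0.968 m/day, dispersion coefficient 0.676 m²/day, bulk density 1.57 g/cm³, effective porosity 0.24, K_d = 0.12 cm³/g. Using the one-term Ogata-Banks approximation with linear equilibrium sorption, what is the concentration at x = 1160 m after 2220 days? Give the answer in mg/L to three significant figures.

8.75 mg/L

Retardation factor R = 1 + ρ_b·K_d/n = 1 + 1.57 × 0.12/0.24 = 1.785.
Sorption retards both mechanisms: v_R = v/R = 0.5423 m/day, D_R = D/R = 0.3787 m²/day.
v_R·t = 0.5423 × 2220 = 1203.906 m; 2√(D_R t) = 57.99 m; argument = (1160 − 1203.906)/57.99 = -0.7571.
C = C₀ × ½·erfc(-0.7571) = 10.2 × 0.8578 = 8.75 mg/L.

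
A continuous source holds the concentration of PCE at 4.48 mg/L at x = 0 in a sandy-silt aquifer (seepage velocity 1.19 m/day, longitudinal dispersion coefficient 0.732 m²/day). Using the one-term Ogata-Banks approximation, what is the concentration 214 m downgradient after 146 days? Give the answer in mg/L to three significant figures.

For a continuous step input, C/C₀ ≈ ½·erfc((x−vt)/(2√(Dt))).
vt = 1.19 × 146 = 173.74 m and 2√(Dt) = 2√(0.732 × 146) = 20.68 m.
Argument (x−vt)/(2√(Dt)) = (214 − 173.74)/20.68 = 1.947; ½·erfc(1.947) = 0.002948.
C = 4.48 × 0.002948 = 0.0132 mg/L.

0.0132 mg/L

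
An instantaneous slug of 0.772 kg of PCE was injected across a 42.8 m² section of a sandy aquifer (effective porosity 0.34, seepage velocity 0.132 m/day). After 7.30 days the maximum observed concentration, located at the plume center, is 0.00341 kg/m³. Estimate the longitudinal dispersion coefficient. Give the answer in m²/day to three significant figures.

2.64 m²/day

At the plume center C_max = M/(n_e·A·√(4πDt)), so D = M²/(4πt·(n_e·A·C_max)²).
n_e·A·C_max = 0.34 × 42.8 × 0.00341 = 0.04962 kg/m.
D = 0.772²/(4π × 7.30 × 0.04962²) = 2.64 m²/day.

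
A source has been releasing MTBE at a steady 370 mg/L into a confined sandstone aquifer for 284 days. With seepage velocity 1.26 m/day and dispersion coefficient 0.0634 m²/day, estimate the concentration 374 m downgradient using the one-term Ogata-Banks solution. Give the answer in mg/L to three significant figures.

1.31 mg/L

For a continuous step input, C/C₀ ≈ ½·erfc((x−vt)/(2√(Dt))).
vt = 1.26 × 284 = 357.84 m and 2√(Dt) = 2√(0.0634 × 284) = 8.487 m.
Argument (x−vt)/(2√(Dt)) = (374 − 357.84)/8.487 = 1.904; ½·erfc(1.904) = 0.003544.
C = 370 × 0.003544 = 1.31 mg/L.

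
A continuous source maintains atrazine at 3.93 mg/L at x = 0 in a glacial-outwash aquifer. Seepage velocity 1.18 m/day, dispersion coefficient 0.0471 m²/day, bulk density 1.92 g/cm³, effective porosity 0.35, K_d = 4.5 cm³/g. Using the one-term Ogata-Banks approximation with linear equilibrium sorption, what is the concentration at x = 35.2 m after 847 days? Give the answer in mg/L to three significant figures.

Retardation factor R = 1 + ρ_b·K_d/n = 1 + 1.92 × 4.5/0.35 = 25.69.
Sorption retards both mechanisms: v_R = v/R = 0.04593 m/day, D_R = D/R = 0.001833 m²/day.
v_R·t = 0.04593 × 847 = 38.90271 m; 2√(D_R t) = 2.492 m; argument = (35.2 − 38.90271)/2.492 = -1.486.
C = C₀ × ½·erfc(-1.486) = 3.93 × 0.9822 = 3.86 mg/L.

3.86 mg/L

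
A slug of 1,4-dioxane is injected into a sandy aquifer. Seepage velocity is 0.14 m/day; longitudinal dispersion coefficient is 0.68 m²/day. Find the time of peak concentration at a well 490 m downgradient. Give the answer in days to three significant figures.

For the 1D instantaneous-source solution, setting ∂C/∂t = 0 at fixed x gives v²t² + 2Dt − x² = 0, so t = (√(D² + v²x²) − D)/v².
√(D² + v²x²) = √(0.68² + 0.14² × 490²) = 68.60; v² = 0.0196.
t = (68.60 − 0.68)/0.0196 = 3470 days (vs. the pure-advection estimate x/v = 3500 d).

3470 days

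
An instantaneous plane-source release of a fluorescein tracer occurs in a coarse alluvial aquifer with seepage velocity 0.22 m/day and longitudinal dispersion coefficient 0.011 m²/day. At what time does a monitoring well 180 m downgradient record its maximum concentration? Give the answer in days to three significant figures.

818 days

For the 1D instantaneous-source solution, setting ∂C/∂t = 0 at fixed x gives v²t² + 2Dt − x² = 0, so t = (√(D² + v²x²) − D)/v².
√(D² + v²x²) = √(0.011² + 0.22² × 180²) = 39.60; v² = 0.0484.
t = (39.60 − 0.011)/0.0484 = 818 days (vs. the pure-advection estimate x/v = 818 d).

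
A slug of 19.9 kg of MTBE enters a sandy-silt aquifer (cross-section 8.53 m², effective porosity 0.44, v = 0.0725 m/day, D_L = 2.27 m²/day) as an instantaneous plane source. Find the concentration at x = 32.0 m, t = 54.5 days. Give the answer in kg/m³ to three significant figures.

0.0274 kg/m³

For an instantaneous plane source, C(x,t) = M/(n_e·A·√(4πDt)) · exp(−(x−vt)²/(4Dt)), with n_e·A the pore (flow) area.
Plume center vt = 0.0725 × 54.5 = 3.95125 m, so the well at 32.0 m is 28.04875 m downgradient of the peak.
√(4πDt) = 39.43 m, giving peak height M/(n_e·A·√(4πDt)) = 19.9/(0.44 × 8.53 × 39.43) = 0.1345 kg/m³.
(x−vt)²/(4Dt) = (28.04875)²/(4 × 2.27 × 54.5) = 1.590; exp(−1.590) = 0.2039.
C = 0.1345 × 0.2039 = 0.0274 kg/m³.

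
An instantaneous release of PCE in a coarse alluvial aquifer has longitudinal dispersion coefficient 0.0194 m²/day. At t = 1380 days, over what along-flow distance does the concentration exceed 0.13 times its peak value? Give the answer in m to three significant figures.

29.6 m

The plume is Gaussian with σ = √(2Dt) = √(2 × 0.0194 × 1380) = 7.317 m.
C/C_peak = exp(−Δx²/(2σ²)) = 0.13 ⇒ Δx = σ·√(−2 ln 0.13) = 7.317 × 2.020 = 14.78 m.
Width = 2Δx = 29.6 m.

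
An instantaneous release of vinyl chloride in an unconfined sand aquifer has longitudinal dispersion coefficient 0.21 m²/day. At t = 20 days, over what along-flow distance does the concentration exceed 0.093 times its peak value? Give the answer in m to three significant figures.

The plume is Gaussian with σ = √(2Dt) = √(2 × 0.21 × 20) = 2.898 m.
C/C_peak = exp(−Δx²/(2σ²)) = 0.093 ⇒ Δx = σ·√(−2 ln 0.093) = 2.898 × 2.180 = 6.318 m.
Width = 2Δx = 12.6 m.

12.6 m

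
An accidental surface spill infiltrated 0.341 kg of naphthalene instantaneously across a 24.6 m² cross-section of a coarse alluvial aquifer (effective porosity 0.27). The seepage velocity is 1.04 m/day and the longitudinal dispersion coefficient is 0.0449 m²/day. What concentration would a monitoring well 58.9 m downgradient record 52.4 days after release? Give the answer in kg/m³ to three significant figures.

0.00120 kg/m³

For an instantaneous plane source, C(x,t) = M/(n_e·A·√(4πDt)) · exp(−(x−vt)²/(4Dt)), with n_e·A the pore (flow) area.
Plume center vt = 1.04 × 52.4 = 54.496 m, so the well at 58.9 m is 4.404 m downgradient of the peak.
√(4πDt) = 5.437 m, giving peak height M/(n_e·A·√(4πDt)) = 0.341/(0.27 × 24.6 × 5.437) = 0.009443 kg/m³.
(x−vt)²/(4Dt) = (4.404)²/(4 × 0.0449 × 52.4) = 2.061; exp(−2.061) = 0.1273.
C = 0.009443 × 0.1273 = 0.00120 kg/m³.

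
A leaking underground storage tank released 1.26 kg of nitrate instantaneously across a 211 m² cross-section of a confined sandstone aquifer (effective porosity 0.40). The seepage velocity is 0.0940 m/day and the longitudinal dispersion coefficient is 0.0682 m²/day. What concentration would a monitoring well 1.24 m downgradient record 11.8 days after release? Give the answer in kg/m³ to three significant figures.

0.00467 kg/m³

For an instantaneous plane source, C(x,t) = M/(n_e·A·√(4πDt)) · exp(−(x−vt)²/(4Dt)), with n_e·A the pore (flow) area.
Plume center vt = 0.0940 × 11.8 = 1.1092 m, so the well at 1.24 m is 0.1308 m downgradient of the peak.
√(4πDt) = 3.180 m, giving peak height M/(n_e·A·√(4πDt)) = 1.26/(0.40 × 211 × 3.180) = 0.004695 kg/m³.
(x−vt)²/(4Dt) = (0.1308)²/(4 × 0.0682 × 11.8) = 0.005315; exp(−0.005315) = 0.9947.
C = 0.004695 × 0.9947 = 0.00467 kg/m³.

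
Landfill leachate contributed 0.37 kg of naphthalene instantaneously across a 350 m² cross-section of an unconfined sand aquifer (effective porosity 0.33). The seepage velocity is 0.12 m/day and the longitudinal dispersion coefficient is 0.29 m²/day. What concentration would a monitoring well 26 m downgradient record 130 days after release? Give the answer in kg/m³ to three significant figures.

7.18e-05 kg/m³

For an instantaneous plane source, C(x,t) = M/(n_e·A·√(4πDt)) · exp(−(x−vt)²/(4Dt)), with n_e·A the pore (flow) area.
Plume center vt = 0.12 × 130 = 15.6 m, so the well at 26 m is 10.4 m downgradient of the peak.
√(4πDt) = 21.77 m, giving peak height M/(n_e·A·√(4πDt)) = 0.37/(0.33 × 350 × 21.77) = 0.0001472 kg/m³.
(x−vt)²/(4Dt) = (10.4)²/(4 × 0.29 × 130) = 0.7172; exp(−0.7172) = 0.4881.
C = 0.0001472 × 0.4881 = 7.18e-05 kg/m³.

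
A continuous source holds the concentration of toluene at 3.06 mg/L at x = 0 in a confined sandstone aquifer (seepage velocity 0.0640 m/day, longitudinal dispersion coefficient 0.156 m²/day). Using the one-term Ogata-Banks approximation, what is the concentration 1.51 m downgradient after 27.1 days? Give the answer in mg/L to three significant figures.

For a continuous step input, C/C₀ ≈ ½·erfc((x−vt)/(2√(Dt))).
vt = 0.0640 × 27.1 = 1.7344 m and 2√(Dt) = 2√(0.156 × 27.1) = 4.112 m.
Argument (x−vt)/(2√(Dt)) = (1.51 − 1.7344)/4.112 = -0.05457; ½·erfc(-0.05457) = 0.5308.
C = 3.06 × 0.5308 = 1.62 mg/L.

1.62 mg/L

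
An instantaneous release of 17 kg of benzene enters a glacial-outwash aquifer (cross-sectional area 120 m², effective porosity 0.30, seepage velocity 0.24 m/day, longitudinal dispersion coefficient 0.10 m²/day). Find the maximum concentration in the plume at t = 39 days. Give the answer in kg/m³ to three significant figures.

The peak of an instantaneous 1D plume sits at x = vt; there the Gaussian factor is 1 and C_max = M/(n_e·A·√(4πDt)), where n_e·A is the pore area the mass is dissolved in.
√(4πDt) = √(4π × 0.10 × 39) = 7.001 m, so C_max = 17/(0.30 × 120 × 7.001) = 0.0675 kg/m³.

0.0675 kg/m³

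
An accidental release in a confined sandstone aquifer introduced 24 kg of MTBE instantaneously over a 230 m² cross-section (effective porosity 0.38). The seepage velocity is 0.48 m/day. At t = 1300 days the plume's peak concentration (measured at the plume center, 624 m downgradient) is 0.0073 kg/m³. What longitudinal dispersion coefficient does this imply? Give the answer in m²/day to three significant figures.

0.0866 m²/day

At the plume center C_max = M/(n_e·A·√(4πDt)), so D = M²/(4πt·(n_e·A·C_max)²).
n_e·A·C_max = 0.38 × 230 × 0.0073 = 0.6380 kg/m.
D = 24²/(4π × 1300 × 0.6380²) = 0.0866 m²/day.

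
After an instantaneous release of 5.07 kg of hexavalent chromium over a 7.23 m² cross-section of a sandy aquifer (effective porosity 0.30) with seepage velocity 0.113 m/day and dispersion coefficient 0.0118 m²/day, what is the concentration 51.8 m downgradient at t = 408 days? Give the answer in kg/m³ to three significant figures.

0.0557 kg/m³

For an instantaneous plane source, C(x,t) = M/(n_e·A·√(4πDt)) · exp(−(x−vt)²/(4Dt)), with n_e·A the pore (flow) area.
Plume center vt = 0.113 × 408 = 46.104 m, so the well at 51.8 m is 5.696 m downgradient of the peak.
√(4πDt) = 7.778 m, giving peak height M/(n_e·A·√(4πDt)) = 5.07/(0.30 × 7.23 × 7.778) = 0.3005 kg/m³.
(x−vt)²/(4Dt) = (5.696)²/(4 × 0.0118 × 408) = 1.685; exp(−1.685) = 0.1854.
C = 0.3005 × 0.1854 = 0.0557 kg/m³.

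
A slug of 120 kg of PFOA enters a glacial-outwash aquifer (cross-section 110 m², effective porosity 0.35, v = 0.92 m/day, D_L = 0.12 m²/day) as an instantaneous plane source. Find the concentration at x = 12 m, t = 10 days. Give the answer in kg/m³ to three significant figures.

For an instantaneous plane source, C(x,t) = M/(n_e·A·√(4πDt)) · exp(−(x−vt)²/(4Dt)), with n_e·A the pore (flow) area.
Plume center vt = 0.92 × 10 = 9.2 m, so the well at 12 m is 2.8 m downgradient of the peak.
√(4πDt) = 3.883 m, giving peak height M/(n_e·A·√(4πDt)) = 120/(0.35 × 110 × 3.883) = 0.8027 kg/m³.
(x−vt)²/(4Dt) = (2.8)²/(4 × 0.12 × 10) = 1.633; exp(−1.633) = 0.1953.
C = 0.8027 × 0.1953 = 0.157 kg/m³.

0.157 kg/m³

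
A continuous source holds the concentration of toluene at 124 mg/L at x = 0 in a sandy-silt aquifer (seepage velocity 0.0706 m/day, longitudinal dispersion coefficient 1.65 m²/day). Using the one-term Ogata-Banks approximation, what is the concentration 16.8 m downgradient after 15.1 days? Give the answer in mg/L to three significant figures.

For a continuous step input, C/C₀ ≈ ½·erfc((x−vt)/(2√(Dt))).
vt = 0.0706 × 15.1 = 1.06606 m and 2√(Dt) = 2√(1.65 × 15.1) = 9.983 m.
Argument (x−vt)/(2√(Dt)) = (16.8 − 1.06606)/9.983 = 1.576; ½·erfc(1.576) = 0.01291.
C = 124 × 0.01291 = 1.60 mg/L.

1.60 mg/L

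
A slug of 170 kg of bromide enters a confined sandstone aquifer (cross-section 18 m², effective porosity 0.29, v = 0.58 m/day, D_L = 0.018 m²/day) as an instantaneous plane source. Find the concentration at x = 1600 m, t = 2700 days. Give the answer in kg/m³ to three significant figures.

For an instantaneous plane source, C(x,t) = M/(n_e·A·√(4πDt)) · exp(−(x−vt)²/(4Dt)), with n_e·A the pore (flow) area.
Plume center vt = 0.58 × 2700 = 1566 m, so the well at 1600 m is 34 m downgradient of the peak.
√(4πDt) = 24.71 m, giving peak height M/(n_e·A·√(4πDt)) = 170/(0.29 × 18 × 24.71) = 1.318 kg/m³.
(x−vt)²/(4Dt) = (34)²/(4 × 0.018 × 2700) = 5.947; exp(−5.947) = 0.002614.
C = 1.318 × 0.002614 = 0.00345 kg/m³.

0.00345 kg/m³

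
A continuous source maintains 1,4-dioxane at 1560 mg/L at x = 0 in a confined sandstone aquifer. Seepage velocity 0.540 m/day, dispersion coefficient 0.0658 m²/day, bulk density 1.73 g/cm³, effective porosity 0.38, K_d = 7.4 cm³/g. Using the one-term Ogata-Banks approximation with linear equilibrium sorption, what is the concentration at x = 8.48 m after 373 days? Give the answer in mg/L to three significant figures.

Retardation factor R = 1 + ρ_b·K_d/n = 1 + 1.73 × 7.4/0.38 = 34.69.
Sorption retards both mechanisms: v_R = v/R = 0.01557 m/day, D_R = D/R = 0.001897 m²/day.
v_R·t = 0.01557 × 373 = 5.80761 m; 2√(D_R t) = 1.682 m; argument = (8.48 − 5.80761)/1.682 = 1.589.
C = C₀ × ½·erfc(1.589) = 1560 × 0.01231 = 19.2 mg/L.

19.2 mg/L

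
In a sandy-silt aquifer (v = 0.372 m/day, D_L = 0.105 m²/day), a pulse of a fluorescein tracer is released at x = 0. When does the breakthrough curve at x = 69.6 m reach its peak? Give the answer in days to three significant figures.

186 days

For the 1D instantaneous-source solution, setting ∂C/∂t = 0 at fixed x gives v²t² + 2Dt − x² = 0, so t = (√(D² + v²x²) − D)/v².
√(D² + v²x²) = √(0.105² + 0.372² × 69.6²) = 25.89; v² = 0.138384.
t = (25.89 − 0.105)/0.138384 = 186 days (vs. the pure-advection estimate x/v = 187 d).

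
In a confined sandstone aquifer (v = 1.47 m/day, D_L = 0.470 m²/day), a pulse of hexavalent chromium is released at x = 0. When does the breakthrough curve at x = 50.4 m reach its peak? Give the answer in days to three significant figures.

34.1 days

For the 1D instantaneous-source solution, setting ∂C/∂t = 0 at fixed x gives v²t² + 2Dt − x² = 0, so t = (√(D² + v²x²) − D)/v².
√(D² + v²x²) = √(0.470² + 1.47² × 50.4²) = 74.09; v² = 2.1609.
t = (74.09 − 0.470)/2.1609 = 34.1 days (vs. the pure-advection estimate x/v = 34.3 d).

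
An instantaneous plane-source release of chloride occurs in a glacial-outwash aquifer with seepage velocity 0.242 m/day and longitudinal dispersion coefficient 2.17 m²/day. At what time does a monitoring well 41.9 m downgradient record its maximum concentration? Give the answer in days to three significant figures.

140 days

For the 1D instantaneous-source solution, setting ∂C/∂t = 0 at fixed x gives v²t² + 2Dt − x² = 0, so t = (√(D² + v²x²) − D)/v².
√(D² + v²x²) = √(2.17² + 0.242² × 41.9²) = 10.37; v² = 0.058564.
t = (10.37 − 2.17)/0.058564 = 140 days (vs. the pure-advection estimate x/v = 173 d).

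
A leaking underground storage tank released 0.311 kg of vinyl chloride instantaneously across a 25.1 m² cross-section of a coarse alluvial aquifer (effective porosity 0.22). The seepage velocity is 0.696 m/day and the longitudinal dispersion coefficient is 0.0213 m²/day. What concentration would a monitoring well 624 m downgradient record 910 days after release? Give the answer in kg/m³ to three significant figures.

0.00117 kg/m³

For an instantaneous plane source, C(x,t) = M/(n_e·A·√(4πDt)) · exp(−(x−vt)²/(4Dt)), with n_e·A the pore (flow) area.
Plume center vt = 0.696 × 910 = 633.36 m, so the well at 624 m is 9.36 m upgradient of the peak.
√(4πDt) = 15.61 m, giving peak height M/(n_e·A·√(4πDt)) = 0.311/(0.22 × 25.1 × 15.61) = 0.003608 kg/m³.
(x−vt)²/(4Dt) = (-9.36)²/(4 × 0.0213 × 910) = 1.130; exp(−1.130) = 0.3230.
C = 0.003608 × 0.3230 = 0.00117 kg/m³.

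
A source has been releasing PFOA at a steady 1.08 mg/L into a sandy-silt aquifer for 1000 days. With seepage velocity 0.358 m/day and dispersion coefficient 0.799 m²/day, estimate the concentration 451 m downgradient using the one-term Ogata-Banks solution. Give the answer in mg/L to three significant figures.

0.0108 mg/L

For a continuous step input, C/C₀ ≈ ½·erfc((x−vt)/(2√(Dt))).
vt = 0.358 × 1000 = 358 m and 2√(Dt) = 2√(0.799 × 1000) = 56.53 m.
Argument (x−vt)/(2√(Dt)) = (451 − 358)/56.53 = 1.645; ½·erfc(1.645) = 0.009999.
C = 1.08 × 0.009999 = 0.0108 mg/L.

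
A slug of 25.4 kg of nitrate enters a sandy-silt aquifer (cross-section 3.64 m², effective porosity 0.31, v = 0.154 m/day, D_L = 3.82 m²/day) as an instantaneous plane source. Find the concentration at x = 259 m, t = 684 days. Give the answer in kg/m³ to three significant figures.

For an instantaneous plane source, C(x,t) = M/(n_e·A·√(4πDt)) · exp(−(x−vt)²/(4Dt)), with n_e·A the pore (flow) area.
Plume center vt = 0.154 × 684 = 105.336 m, so the well at 259 m is 153.664 m downgradient of the peak.
√(4πDt) = 181.2 m, giving peak height M/(n_e·A·√(4πDt)) = 25.4/(0.31 × 3.64 × 181.2) = 0.1242 kg/m³.
(x−vt)²/(4Dt) = (153.664)²/(4 × 3.82 × 684) = 2.259; exp(−2.259) = 0.1045.
C = 0.1242 × 0.1045 = 0.0130 kg/m³.

0.0130 kg/m³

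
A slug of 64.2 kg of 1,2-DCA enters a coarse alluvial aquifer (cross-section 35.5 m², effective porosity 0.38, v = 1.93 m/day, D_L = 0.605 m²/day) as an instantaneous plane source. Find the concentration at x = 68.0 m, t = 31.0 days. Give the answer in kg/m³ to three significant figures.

For an instantaneous plane source, C(x,t) = M/(n_e·A·√(4πDt)) · exp(−(x−vt)²/(4Dt)), with n_e·A the pore (flow) area.
Plume center vt = 1.93 × 31.0 = 59.83 m, so the well at 68.0 m is 8.17 m downgradient of the peak.
√(4πDt) = 15.35 m, giving peak height M/(n_e·A·√(4πDt)) = 64.2/(0.38 × 35.5 × 15.35) = 0.3100 kg/m³.
(x−vt)²/(4Dt) = (8.17)²/(4 × 0.605 × 31.0) = 0.8897; exp(−0.8897) = 0.4108.
C = 0.3100 × 0.4108 = 0.127 kg/m³.

0.127 kg/m³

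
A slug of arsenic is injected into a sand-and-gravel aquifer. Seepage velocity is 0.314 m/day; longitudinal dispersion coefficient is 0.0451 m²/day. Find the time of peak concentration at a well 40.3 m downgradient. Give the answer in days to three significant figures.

128 days

For the 1D instantaneous-source solution, setting ∂C/∂t = 0 at fixed x gives v²t² + 2Dt − x² = 0, so t = (√(D² + v²x²) − D)/v².
√(D² + v²x²) = √(0.0451² + 0.314² × 40.3²) = 12.65; v² = 0.098596.
t = (12.65 − 0.0451)/0.098596 = 128 days (vs. the pure-advection estimate x/v = 128 d).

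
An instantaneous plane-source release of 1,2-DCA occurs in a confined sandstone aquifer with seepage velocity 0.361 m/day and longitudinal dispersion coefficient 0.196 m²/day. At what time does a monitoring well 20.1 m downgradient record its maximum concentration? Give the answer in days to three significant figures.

54.2 days

For the 1D instantaneous-source solution, setting ∂C/∂t = 0 at fixed x gives v²t² + 2Dt − x² = 0, so t = (√(D² + v²x²) − D)/v².
√(D² + v²x²) = √(0.196² + 0.361² × 20.1²) = 7.259; v² = 0.130321.
t = (7.259 − 0.196)/0.130321 = 54.2 days (vs. the pure-advection estimate x/v = 55.7 d).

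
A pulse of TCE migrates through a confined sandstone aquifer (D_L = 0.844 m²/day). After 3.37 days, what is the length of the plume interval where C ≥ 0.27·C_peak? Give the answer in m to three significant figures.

The plume is Gaussian with σ = √(2Dt) = √(2 × 0.844 × 3.37) = 2.385 m.
C/C_peak = exp(−Δx²/(2σ²)) = 0.27 ⇒ Δx = σ·√(−2 ln 0.27) = 2.385 × 1.618 = 3.859 m.
Width = 2Δx = 7.72 m.

7.72 m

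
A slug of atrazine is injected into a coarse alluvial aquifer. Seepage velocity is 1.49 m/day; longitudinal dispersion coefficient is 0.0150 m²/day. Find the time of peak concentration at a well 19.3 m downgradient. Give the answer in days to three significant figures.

12.9 days

For the 1D instantaneous-source solution, setting ∂C/∂t = 0 at fixed x gives v²t² + 2Dt − x² = 0, so t = (√(D² + v²x²) − D)/v².
√(D² + v²x²) = √(0.0150² + 1.49² × 19.3²) = 28.76; v² = 2.2201.
t = (28.76 − 0.0150)/2.2201 = 12.9 days (vs. the pure-advection estimate x/v = 13.0 d).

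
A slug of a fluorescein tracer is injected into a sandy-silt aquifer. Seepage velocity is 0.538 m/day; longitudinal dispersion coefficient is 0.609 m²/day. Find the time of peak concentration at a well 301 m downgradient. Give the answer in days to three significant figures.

For the 1D instantaneous-source solution, setting ∂C/∂t = 0 at fixed x gives v²t² + 2Dt − x² = 0, so t = (√(D² + v²x²) − D)/v².
√(D² + v²x²) = √(0.609² + 0.538² × 301²) = 161.9; v² = 0.289444.
t = (161.9 − 0.609)/0.289444 = 557 days (vs. the pure-advection estimate x/v = 559 d).

557 days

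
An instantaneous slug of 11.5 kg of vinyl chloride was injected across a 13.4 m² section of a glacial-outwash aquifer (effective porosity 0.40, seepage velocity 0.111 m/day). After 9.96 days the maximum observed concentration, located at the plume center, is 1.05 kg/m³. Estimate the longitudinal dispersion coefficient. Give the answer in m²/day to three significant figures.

At the plume center C_max = M/(n_e·A·√(4πDt)), so D = M²/(4πt·(n_e·A·C_max)²).
n_e·A·C_max = 0.40 × 13.4 × 1.05 = 5.628 kg/m.
D = 11.5²/(4π × 9.96 × 5.628²) = 0.0334 m²/day.

0.0334 m²/day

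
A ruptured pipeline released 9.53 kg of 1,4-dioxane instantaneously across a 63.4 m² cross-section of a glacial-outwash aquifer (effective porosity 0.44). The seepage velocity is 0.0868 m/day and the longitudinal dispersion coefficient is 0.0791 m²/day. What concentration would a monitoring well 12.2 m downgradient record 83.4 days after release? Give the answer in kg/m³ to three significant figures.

0.0148 kg/m³

For an instantaneous plane source, C(x,t) = M/(n_e·A·√(4πDt)) · exp(−(x−vt)²/(4Dt)), with n_e·A the pore (flow) area.
Plume center vt = 0.0868 × 83.4 = 7.23912 m, so the well at 12.2 m is 4.96088 m downgradient of the peak.
√(4πDt) = 9.105 m, giving peak height M/(n_e·A·√(4πDt)) = 9.53/(0.44 × 63.4 × 9.105) = 0.03752 kg/m³.
(x−vt)²/(4Dt) = (4.96088)²/(4 × 0.0791 × 83.4) = 0.9326; exp(−0.9326) = 0.3935.
C = 0.03752 × 0.3935 = 0.0148 kg/m³.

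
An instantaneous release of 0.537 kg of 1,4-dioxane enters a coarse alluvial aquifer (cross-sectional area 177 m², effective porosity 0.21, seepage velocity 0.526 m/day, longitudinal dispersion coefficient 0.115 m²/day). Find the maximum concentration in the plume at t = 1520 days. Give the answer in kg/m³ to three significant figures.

The peak of an instantaneous 1D plume sits at x = vt; there the Gaussian factor is 1 and C_max = M/(n_e·A·√(4πDt)), where n_e·A is the pore area the mass is dissolved in.
√(4πDt) = √(4π × 0.115 × 1520) = 46.87 m, so C_max = 0.537/(0.21 × 177 × 46.87) = 0.000308 kg/m³.

0.000308 kg/m³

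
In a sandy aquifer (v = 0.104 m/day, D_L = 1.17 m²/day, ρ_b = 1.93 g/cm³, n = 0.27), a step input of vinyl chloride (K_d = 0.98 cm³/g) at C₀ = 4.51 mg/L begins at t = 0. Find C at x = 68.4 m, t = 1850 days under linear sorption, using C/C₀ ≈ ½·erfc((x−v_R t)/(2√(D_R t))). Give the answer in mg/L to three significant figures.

Retardation factor R = 1 + ρ_b·K_d/n = 1 + 1.93 × 0.98/0.27 = 8.005.
Sorption retards both mechanisms: v_R = v/R = 0.01299 m/day, D_R = D/R = 0.1462 m²/day.
v_R·t = 0.01299 × 1850 = 24.0315 m; 2√(D_R t) = 32.89 m; argument = (68.4 − 24.0315)/32.89 = 1.349.
C = C₀ × ½·erfc(1.349) = 4.51 × 0.02821 = 0.127 mg/L.

0.127 mg/L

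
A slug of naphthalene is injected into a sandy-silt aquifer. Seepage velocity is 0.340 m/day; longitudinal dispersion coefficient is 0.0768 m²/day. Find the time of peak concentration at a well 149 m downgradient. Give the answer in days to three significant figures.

438 days

For the 1D instantaneous-source solution, setting ∂C/∂t = 0 at fixed x gives v²t² + 2Dt − x² = 0, so t = (√(D² + v²x²) − D)/v².
√(D² + v²x²) = √(0.0768² + 0.340² × 149²) = 50.66; v² = 0.1156.
t = (50.66 − 0.0768)/0.1156 = 438 days (vs. the pure-advection estimate x/v = 438 d).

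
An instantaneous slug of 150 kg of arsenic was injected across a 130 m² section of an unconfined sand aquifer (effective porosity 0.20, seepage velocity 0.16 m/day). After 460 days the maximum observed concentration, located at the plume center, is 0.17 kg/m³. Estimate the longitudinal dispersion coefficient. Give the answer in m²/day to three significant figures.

0.199 m²/day

At the plume center C_max = M/(n_e·A·√(4πDt)), so D = M²/(4πt·(n_e·A·C_max)²).
n_e·A·C_max = 0.20 × 130 × 0.17 = 4.420 kg/m.
D = 150²/(4π × 460 × 4.420²) = 0.199 m²/day.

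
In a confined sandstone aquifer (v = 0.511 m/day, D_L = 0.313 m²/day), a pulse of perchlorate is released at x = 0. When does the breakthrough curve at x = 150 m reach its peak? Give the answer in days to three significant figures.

For the 1D instantaneous-source solution, setting ∂C/∂t = 0 at fixed x gives v²t² + 2Dt − x² = 0, so t = (√(D² + v²x²) − D)/v².
√(D² + v²x²) = √(0.313² + 0.511² × 150²) = 76.65; v² = 0.261121.
t = (76.65 − 0.313)/0.261121 = 292 days (vs. the pure-advection estimate x/v = 294 d).

292 days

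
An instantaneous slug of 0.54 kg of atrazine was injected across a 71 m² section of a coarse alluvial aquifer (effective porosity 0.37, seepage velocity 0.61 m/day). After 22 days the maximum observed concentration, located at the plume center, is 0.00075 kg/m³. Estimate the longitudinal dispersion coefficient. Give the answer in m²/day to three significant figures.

2.72 m²/day

At the plume center C_max = M/(n_e·A·√(4πDt)), so D = M²/(4πt·(n_e·A·C_max)²).
n_e·A·C_max = 0.37 × 71 × 0.00075 = 0.01970 kg/m.
D = 0.54²/(4π × 22 × 0.01970²) = 2.72 m²/day.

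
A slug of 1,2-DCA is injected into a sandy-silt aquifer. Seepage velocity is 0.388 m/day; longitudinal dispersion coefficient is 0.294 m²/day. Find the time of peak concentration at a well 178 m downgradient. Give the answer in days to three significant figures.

457 days

For the 1D instantaneous-source solution, setting ∂C/∂t = 0 at fixed x gives v²t² + 2Dt − x² = 0, so t = (√(D² + v²x²) − D)/v².
√(D² + v²x²) = √(0.294² + 0.388² × 178²) = 69.06; v² = 0.150544.
t = (69.06 − 0.294)/0.150544 = 457 days (vs. the pure-advection estimate x/v = 459 d).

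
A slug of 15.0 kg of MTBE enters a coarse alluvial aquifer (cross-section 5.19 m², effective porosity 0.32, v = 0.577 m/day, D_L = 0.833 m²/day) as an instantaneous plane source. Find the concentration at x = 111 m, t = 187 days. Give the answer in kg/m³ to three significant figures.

For an instantaneous plane source, C(x,t) = M/(n_e·A·√(4πDt)) · exp(−(x−vt)²/(4Dt)), with n_e·A the pore (flow) area.
Plume center vt = 0.577 × 187 = 107.899 m, so the well at 111 m is 3.101 m downgradient of the peak.
√(4πDt) = 44.24 m, giving peak height M/(n_e·A·√(4πDt)) = 15.0/(0.32 × 5.19 × 44.24) = 0.2042 kg/m³.
(x−vt)²/(4Dt) = (3.101)²/(4 × 0.833 × 187) = 0.01543; exp(−0.01543) = 0.9847.
C = 0.2042 × 0.9847 = 0.201 kg/m³.

0.201 kg/m³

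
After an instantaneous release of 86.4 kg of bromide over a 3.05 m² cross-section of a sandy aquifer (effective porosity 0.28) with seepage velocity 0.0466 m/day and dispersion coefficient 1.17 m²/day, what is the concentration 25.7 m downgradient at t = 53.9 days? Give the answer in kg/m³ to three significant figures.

0.426 kg/m³

For an instantaneous plane source, C(x,t) = M/(n_e·A·√(4πDt)) · exp(−(x−vt)²/(4Dt)), with n_e·A the pore (flow) area.
Plume center vt = 0.0466 × 53.9 = 2.51174 m, so the well at 25.7 m is 23.18826 m downgradient of the peak.
√(4πDt) = 28.15 m, giving peak height M/(n_e·A·√(4πDt)) = 86.4/(0.28 × 3.05 × 28.15) = 3.594 kg/m³.
(x−vt)²/(4Dt) = (23.18826)²/(4 × 1.17 × 53.9) = 2.132; exp(−2.132) = 0.1186.
C = 3.594 × 0.1186 = 0.426 kg/m³.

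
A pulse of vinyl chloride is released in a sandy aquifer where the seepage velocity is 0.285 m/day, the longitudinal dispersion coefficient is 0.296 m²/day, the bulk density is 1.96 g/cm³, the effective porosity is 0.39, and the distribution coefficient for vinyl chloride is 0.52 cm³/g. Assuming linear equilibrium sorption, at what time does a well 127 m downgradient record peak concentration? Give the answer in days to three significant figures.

1600 days

Retardation factor R = 1 + ρ_b·K_d/n = 1 + 1.96 × 0.52/0.39 = 3.613.
Sorption retards both mechanisms: v_R = v/R = 0.07888 m/day, D_R = D/R = 0.08193 m²/day.
Peak time from v_R²t² + 2D_R t − x² = 0: t = (√(D_R² + v_R²x²) − D_R)/v_R².
√(D_R² + v_R²x²) = √(0.08193² + 0.07888² × 127²) = 10.02; v_R² = 0.006222.
t = (10.02 − 0.08193)/0.006222 = 1600 days.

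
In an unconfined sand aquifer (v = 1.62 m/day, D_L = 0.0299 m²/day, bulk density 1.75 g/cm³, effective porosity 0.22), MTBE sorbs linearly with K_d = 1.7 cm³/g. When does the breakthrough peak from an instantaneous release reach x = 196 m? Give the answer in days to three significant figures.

1760 days

Retardation factor R = 1 + ρ_b·K_d/n = 1 + 1.75 × 1.7/0.22 = 14.52.
Sorption retards both mechanisms: v_R = v/R = 0.1116 m/day, D_R = D/R = 0.002059 m²/day.
Peak time from v_R²t² + 2D_R t − x² = 0: t = (√(D_R² + v_R²x²) − D_R)/v_R².
√(D_R² + v_R²x²) = √(0.002059² + 0.1116² × 196²) = 21.87; v_R² = 0.01245.
t = (21.87 − 0.002059)/0.01245 = 1760 days.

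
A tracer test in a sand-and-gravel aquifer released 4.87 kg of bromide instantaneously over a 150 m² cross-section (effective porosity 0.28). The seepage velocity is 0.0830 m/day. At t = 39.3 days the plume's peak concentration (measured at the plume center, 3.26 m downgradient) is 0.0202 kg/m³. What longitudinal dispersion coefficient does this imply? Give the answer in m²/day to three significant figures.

0.0667 m²/day

At the plume center C_max = M/(n_e·A·√(4πDt)), so D = M²/(4πt·(n_e·A·C_max)²).
n_e·A·C_max = 0.28 × 150 × 0.0202 = 0.8484 kg/m.
D = 4.87²/(4π × 39.3 × 0.8484²) = 0.0667 m²/day.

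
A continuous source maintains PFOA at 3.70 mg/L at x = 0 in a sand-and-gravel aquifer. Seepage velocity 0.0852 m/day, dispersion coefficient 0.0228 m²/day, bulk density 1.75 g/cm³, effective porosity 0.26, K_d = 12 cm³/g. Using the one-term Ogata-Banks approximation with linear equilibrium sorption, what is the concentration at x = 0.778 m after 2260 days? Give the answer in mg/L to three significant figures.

3.40 mg/L

Retardation factor R = 1 + ρ_b·K_d/n = 1 + 1.75 × 12/0.26 = 81.77.
Sorption retards both mechanisms: v_R = v/R = 0.001042 m/day, D_R = D/R = 0.0002788 m²/day.
v_R·t = 0.001042 × 2260 = 2.35492 m; 2√(D_R t) = 1.588 m; argument = (0.778 − 2.35492)/1.588 = -0.9930.
C = C₀ × ½·erfc(-0.9930) = 3.70 × 0.9199 = 3.40 mg/L.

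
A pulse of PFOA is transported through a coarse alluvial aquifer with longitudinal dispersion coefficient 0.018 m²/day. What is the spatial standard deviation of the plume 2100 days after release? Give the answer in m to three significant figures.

8.69 m

Dispersive spreading gives a Gaussian with σ² = 2Dt; advection only shifts the center.
σ = √(2 × 0.018 × 2100) = 8.69 m.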